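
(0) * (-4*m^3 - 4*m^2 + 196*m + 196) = 0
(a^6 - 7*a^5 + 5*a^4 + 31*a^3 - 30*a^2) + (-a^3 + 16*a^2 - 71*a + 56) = a^6 - 7*a^5 + 5*a^4 + 30*a^3 - 14*a^2 - 71*a + 56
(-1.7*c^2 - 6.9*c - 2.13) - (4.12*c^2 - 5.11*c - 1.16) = -5.82*c^2 - 1.79*c - 0.97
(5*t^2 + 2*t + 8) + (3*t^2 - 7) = 8*t^2 + 2*t + 1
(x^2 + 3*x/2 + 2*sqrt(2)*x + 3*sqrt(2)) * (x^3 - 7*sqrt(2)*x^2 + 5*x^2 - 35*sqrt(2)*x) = x^5 - 5*sqrt(2)*x^4 + 13*x^4/2 - 65*sqrt(2)*x^3/2 - 41*x^3/2 - 182*x^2 - 75*sqrt(2)*x^2/2 - 210*x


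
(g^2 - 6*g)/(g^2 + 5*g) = (g - 6)/(g + 5)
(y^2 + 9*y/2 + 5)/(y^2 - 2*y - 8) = (y + 5/2)/(y - 4)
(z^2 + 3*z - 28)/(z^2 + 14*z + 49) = (z - 4)/(z + 7)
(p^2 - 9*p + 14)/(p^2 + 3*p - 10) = (p - 7)/(p + 5)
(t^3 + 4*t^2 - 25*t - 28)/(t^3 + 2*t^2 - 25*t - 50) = (t^3 + 4*t^2 - 25*t - 28)/(t^3 + 2*t^2 - 25*t - 50)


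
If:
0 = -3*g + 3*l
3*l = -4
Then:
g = -4/3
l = -4/3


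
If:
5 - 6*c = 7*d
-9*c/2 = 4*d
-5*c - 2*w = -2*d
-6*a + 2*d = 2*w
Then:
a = -20/9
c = -8/3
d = 3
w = 29/3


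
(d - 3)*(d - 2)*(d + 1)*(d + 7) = d^4 + 3*d^3 - 27*d^2 + 13*d + 42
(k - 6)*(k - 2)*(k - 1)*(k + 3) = k^4 - 6*k^3 - 7*k^2 + 48*k - 36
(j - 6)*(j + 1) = j^2 - 5*j - 6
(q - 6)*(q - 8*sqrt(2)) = q^2 - 8*sqrt(2)*q - 6*q + 48*sqrt(2)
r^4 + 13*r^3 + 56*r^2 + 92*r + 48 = (r + 1)*(r + 2)*(r + 4)*(r + 6)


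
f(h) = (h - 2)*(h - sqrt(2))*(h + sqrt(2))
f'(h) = (h - 2)*(h - sqrt(2)) + (h - 2)*(h + sqrt(2)) + (h - sqrt(2))*(h + sqrt(2))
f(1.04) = 0.88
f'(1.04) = -2.92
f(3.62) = 17.99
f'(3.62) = 22.83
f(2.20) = 0.57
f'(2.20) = 3.72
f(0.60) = 2.30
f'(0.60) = -3.32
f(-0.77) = 3.90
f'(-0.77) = 2.86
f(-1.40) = 0.14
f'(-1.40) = 9.48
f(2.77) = 4.37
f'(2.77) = 9.94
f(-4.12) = -91.64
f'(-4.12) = 65.40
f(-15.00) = -3791.00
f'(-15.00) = 733.00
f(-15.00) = -3791.00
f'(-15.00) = 733.00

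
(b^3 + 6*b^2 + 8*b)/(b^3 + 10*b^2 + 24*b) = (b + 2)/(b + 6)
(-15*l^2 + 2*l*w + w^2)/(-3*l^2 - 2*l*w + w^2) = (5*l + w)/(l + w)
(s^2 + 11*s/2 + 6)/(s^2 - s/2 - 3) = (s + 4)/(s - 2)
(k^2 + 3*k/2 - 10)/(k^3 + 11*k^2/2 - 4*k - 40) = 1/(k + 4)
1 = 1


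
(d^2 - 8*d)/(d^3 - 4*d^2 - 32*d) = 1/(d + 4)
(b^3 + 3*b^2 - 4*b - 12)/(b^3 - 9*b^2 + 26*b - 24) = (b^2 + 5*b + 6)/(b^2 - 7*b + 12)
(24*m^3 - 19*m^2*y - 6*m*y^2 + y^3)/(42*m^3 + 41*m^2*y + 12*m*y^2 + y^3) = (8*m^2 - 9*m*y + y^2)/(14*m^2 + 9*m*y + y^2)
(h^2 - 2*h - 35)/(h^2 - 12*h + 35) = (h + 5)/(h - 5)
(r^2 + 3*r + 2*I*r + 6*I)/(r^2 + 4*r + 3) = (r + 2*I)/(r + 1)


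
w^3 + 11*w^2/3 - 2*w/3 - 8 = (w - 4/3)*(w + 2)*(w + 3)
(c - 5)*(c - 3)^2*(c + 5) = c^4 - 6*c^3 - 16*c^2 + 150*c - 225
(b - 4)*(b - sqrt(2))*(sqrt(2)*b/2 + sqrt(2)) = sqrt(2)*b^3/2 - sqrt(2)*b^2 - b^2 - 4*sqrt(2)*b + 2*b + 8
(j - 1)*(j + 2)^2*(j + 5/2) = j^4 + 11*j^3/2 + 15*j^2/2 - 4*j - 10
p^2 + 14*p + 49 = (p + 7)^2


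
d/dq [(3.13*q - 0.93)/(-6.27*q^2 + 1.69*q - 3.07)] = (19.6251*q^2 - 11.6622*q - 8.0374)/(39.3129*q^4 - 21.1926*q^3 + 41.3539*q^2 - 10.3766*q + 9.4249)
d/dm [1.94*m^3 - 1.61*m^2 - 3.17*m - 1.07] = 5.82*m^2 - 3.22*m - 3.17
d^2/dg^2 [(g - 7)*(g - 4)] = 2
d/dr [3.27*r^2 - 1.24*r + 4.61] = 6.54*r - 1.24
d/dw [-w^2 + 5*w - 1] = 5 - 2*w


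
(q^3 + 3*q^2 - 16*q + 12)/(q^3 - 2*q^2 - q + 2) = (q + 6)/(q + 1)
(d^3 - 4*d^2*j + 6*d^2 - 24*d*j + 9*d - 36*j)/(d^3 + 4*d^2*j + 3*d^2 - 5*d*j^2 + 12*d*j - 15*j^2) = (d^2 - 4*d*j + 3*d - 12*j)/(d^2 + 4*d*j - 5*j^2)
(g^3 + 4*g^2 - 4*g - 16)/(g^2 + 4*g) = g - 4/g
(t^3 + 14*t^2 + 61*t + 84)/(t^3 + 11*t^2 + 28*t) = (t + 3)/t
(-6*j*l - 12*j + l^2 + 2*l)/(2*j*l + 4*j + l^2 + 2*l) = (-6*j + l)/(2*j + l)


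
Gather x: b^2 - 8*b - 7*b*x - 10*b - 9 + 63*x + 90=b^2 - 18*b + x*(63 - 7*b) + 81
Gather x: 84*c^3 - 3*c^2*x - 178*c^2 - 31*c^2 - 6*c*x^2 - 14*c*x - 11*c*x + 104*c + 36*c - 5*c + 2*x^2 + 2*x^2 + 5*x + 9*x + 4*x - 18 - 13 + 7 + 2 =84*c^3 - 209*c^2 + 135*c + x^2*(4 - 6*c) + x*(-3*c^2 - 25*c + 18) - 22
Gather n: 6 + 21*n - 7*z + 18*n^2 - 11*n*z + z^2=18*n^2 + n*(21 - 11*z) + z^2 - 7*z + 6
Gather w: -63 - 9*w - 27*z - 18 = -9*w - 27*z - 81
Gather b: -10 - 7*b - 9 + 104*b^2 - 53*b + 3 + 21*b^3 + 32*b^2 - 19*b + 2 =21*b^3 + 136*b^2 - 79*b - 14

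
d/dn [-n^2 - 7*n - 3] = -2*n - 7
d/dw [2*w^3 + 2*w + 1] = 6*w^2 + 2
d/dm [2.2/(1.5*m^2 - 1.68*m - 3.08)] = (3.696 - 6.6*m)/(-1.5*m^2 + 1.68*m + 3.08)^2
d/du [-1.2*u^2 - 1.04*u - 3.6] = -2.4*u - 1.04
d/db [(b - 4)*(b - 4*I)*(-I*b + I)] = -3*I*b^2 - b*(8 - 10*I) + 20 - 4*I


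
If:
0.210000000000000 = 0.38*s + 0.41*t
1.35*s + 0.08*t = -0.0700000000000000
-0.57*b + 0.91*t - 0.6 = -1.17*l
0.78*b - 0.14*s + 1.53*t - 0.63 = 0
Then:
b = -0.37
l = -0.13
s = -0.09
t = 0.59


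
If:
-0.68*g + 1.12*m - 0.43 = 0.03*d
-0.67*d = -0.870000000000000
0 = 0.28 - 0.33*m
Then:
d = 1.30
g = 0.71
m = 0.85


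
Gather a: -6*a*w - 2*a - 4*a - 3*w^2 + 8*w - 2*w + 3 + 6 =a*(-6*w - 6) - 3*w^2 + 6*w + 9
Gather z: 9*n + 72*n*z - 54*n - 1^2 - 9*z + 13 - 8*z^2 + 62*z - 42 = -45*n - 8*z^2 + z*(72*n + 53) - 30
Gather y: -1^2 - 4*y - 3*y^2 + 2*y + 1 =-3*y^2 - 2*y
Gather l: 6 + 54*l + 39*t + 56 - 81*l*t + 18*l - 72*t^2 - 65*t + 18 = l*(72 - 81*t) - 72*t^2 - 26*t + 80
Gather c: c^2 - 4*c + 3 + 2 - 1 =c^2 - 4*c + 4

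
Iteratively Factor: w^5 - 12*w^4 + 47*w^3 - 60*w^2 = (w)*(w^4 - 12*w^3 + 47*w^2 - 60*w) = w*(w - 3)*(w^3 - 9*w^2 + 20*w) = w*(w - 5)*(w - 3)*(w^2 - 4*w) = w^2*(w - 5)*(w - 3)*(w - 4)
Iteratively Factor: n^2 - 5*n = (n - 5)*(n)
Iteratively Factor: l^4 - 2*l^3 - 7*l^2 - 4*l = (l - 4)*(l^3 + 2*l^2 + l) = (l - 4)*(l + 1)*(l^2 + l) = l*(l - 4)*(l + 1)*(l + 1)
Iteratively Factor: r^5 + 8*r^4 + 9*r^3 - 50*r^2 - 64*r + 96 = (r + 4)*(r^4 + 4*r^3 - 7*r^2 - 22*r + 24) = (r + 4)^2*(r^3 - 7*r + 6) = (r + 3)*(r + 4)^2*(r^2 - 3*r + 2) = (r - 1)*(r + 3)*(r + 4)^2*(r - 2)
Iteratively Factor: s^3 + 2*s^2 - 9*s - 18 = (s - 3)*(s^2 + 5*s + 6) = (s - 3)*(s + 2)*(s + 3)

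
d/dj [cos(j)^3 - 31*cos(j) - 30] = (31 - 3*cos(j)^2)*sin(j)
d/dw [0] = 0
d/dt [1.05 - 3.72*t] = -3.72000000000000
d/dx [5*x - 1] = 5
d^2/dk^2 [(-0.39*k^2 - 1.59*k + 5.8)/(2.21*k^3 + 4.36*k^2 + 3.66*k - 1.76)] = (-3.809598*k^6 - 46.594314*k^5 + 266.93706*k^4 + 850.664612*k^3 + 850.847568*k^2 + 617.476416*k + 221.502304)/(10.793861*k^9 + 63.884028*k^8 + 179.661066*k^7 + 268.691584*k^6 + 195.7863*k^5 - 10.571856*k^4 - 98.947272*k^3 - 30.21216*k^2 + 34.011648*k - 5.451776)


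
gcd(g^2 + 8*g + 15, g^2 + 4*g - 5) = g + 5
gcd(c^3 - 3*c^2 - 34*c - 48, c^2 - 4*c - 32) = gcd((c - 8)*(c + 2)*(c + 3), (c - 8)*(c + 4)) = c - 8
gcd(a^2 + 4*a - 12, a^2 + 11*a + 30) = a + 6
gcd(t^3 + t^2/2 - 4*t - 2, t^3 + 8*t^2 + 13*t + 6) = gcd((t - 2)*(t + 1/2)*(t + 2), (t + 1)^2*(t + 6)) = 1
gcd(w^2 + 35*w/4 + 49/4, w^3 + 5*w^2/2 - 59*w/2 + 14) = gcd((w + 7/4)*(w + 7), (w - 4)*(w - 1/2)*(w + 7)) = w + 7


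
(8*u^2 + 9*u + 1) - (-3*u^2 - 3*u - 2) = 11*u^2 + 12*u + 3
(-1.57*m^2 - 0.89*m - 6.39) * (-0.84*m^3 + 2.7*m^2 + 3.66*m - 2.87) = 1.3188*m^5 - 3.4914*m^4 - 2.7816*m^3 - 16.0045*m^2 - 20.8331*m + 18.3393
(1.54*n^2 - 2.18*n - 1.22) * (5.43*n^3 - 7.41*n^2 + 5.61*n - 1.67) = 8.3622*n^5 - 23.2488*n^4 + 18.1686*n^3 - 5.7614*n^2 - 3.2036*n + 2.0374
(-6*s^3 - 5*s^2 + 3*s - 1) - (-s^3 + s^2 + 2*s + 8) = -5*s^3 - 6*s^2 + s - 9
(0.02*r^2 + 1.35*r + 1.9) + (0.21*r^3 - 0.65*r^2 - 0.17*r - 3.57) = 0.21*r^3 - 0.63*r^2 + 1.18*r - 1.67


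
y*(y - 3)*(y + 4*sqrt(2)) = y^3 - 3*y^2 + 4*sqrt(2)*y^2 - 12*sqrt(2)*y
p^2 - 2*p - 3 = (p - 3)*(p + 1)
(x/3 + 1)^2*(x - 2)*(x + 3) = x^4/9 + 7*x^3/9 + x^2 - 3*x - 6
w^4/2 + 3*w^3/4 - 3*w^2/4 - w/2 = w*(w/2 + 1/4)*(w - 1)*(w + 2)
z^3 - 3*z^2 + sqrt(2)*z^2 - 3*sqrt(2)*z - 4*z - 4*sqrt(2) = (z - 4)*(z + 1)*(z + sqrt(2))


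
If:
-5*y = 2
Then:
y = -2/5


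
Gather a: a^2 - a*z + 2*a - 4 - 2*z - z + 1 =a^2 + a*(2 - z) - 3*z - 3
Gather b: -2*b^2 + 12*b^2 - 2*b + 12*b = 10*b^2 + 10*b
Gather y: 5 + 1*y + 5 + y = 2*y + 10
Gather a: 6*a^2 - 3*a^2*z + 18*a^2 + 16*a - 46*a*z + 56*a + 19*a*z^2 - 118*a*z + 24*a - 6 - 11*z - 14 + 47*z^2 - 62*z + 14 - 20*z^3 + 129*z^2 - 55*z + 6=a^2*(24 - 3*z) + a*(19*z^2 - 164*z + 96) - 20*z^3 + 176*z^2 - 128*z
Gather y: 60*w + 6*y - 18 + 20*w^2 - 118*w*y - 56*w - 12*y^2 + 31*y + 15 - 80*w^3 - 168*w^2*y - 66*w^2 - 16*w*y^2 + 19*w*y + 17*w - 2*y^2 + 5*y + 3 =-80*w^3 - 46*w^2 + 21*w + y^2*(-16*w - 14) + y*(-168*w^2 - 99*w + 42)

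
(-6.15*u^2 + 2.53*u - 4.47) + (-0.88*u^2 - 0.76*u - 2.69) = -7.03*u^2 + 1.77*u - 7.16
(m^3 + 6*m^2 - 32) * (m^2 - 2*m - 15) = m^5 + 4*m^4 - 27*m^3 - 122*m^2 + 64*m + 480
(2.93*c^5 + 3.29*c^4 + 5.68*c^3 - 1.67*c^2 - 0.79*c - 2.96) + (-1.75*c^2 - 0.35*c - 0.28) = 2.93*c^5 + 3.29*c^4 + 5.68*c^3 - 3.42*c^2 - 1.14*c - 3.24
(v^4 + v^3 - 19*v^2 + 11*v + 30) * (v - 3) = v^5 - 2*v^4 - 22*v^3 + 68*v^2 - 3*v - 90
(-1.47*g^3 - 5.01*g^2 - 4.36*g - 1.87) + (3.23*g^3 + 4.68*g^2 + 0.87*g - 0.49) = 1.76*g^3 - 0.33*g^2 - 3.49*g - 2.36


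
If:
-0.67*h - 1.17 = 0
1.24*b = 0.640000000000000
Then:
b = 0.52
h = -1.75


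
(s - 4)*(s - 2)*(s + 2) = s^3 - 4*s^2 - 4*s + 16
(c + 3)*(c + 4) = c^2 + 7*c + 12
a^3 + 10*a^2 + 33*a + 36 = (a + 3)^2*(a + 4)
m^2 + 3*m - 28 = (m - 4)*(m + 7)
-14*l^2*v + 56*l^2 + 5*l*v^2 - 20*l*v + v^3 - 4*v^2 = (-2*l + v)*(7*l + v)*(v - 4)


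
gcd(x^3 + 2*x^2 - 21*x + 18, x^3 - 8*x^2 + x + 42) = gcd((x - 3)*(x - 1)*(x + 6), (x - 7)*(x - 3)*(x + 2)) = x - 3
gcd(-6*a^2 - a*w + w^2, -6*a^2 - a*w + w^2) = -6*a^2 - a*w + w^2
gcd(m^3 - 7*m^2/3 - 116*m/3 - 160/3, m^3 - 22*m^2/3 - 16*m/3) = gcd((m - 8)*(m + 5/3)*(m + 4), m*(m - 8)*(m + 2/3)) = m - 8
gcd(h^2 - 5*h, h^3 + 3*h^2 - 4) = 1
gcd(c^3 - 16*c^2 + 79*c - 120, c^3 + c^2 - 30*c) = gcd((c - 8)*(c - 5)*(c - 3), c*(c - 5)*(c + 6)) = c - 5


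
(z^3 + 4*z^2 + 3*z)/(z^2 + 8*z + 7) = z*(z + 3)/(z + 7)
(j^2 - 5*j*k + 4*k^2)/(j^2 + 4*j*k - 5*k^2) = (j - 4*k)/(j + 5*k)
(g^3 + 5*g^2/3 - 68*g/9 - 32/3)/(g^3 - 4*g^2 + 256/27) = 3*(g + 3)/(3*g - 8)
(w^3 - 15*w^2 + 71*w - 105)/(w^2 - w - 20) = (w^2 - 10*w + 21)/(w + 4)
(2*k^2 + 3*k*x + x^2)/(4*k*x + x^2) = (2*k^2 + 3*k*x + x^2)/(x*(4*k + x))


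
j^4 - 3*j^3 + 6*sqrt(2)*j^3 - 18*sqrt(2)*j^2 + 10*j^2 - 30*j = j*(j - 3)*(j + sqrt(2))*(j + 5*sqrt(2))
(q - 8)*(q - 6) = q^2 - 14*q + 48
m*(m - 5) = m^2 - 5*m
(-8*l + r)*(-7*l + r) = 56*l^2 - 15*l*r + r^2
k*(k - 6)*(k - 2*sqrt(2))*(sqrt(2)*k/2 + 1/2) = sqrt(2)*k^4/2 - 3*sqrt(2)*k^3 - 3*k^3/2 - sqrt(2)*k^2 + 9*k^2 + 6*sqrt(2)*k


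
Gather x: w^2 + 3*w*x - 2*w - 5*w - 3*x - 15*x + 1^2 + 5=w^2 - 7*w + x*(3*w - 18) + 6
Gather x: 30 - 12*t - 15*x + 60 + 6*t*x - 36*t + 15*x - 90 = 6*t*x - 48*t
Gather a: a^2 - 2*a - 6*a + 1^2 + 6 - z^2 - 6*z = a^2 - 8*a - z^2 - 6*z + 7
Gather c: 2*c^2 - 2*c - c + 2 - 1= 2*c^2 - 3*c + 1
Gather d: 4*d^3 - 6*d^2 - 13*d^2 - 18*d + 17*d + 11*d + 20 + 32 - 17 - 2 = 4*d^3 - 19*d^2 + 10*d + 33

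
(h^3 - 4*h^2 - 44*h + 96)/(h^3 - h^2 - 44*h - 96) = (h^2 + 4*h - 12)/(h^2 + 7*h + 12)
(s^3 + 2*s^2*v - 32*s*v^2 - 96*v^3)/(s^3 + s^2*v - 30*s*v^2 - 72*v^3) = (s + 4*v)/(s + 3*v)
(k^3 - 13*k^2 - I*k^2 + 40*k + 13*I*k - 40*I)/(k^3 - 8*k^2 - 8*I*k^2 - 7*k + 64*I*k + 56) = (k - 5)/(k - 7*I)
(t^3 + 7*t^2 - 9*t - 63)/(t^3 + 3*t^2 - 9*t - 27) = (t + 7)/(t + 3)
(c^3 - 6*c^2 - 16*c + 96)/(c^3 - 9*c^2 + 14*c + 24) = (c + 4)/(c + 1)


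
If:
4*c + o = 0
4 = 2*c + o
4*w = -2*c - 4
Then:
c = -2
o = 8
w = 0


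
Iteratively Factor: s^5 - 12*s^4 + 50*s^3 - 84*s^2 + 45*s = (s)*(s^4 - 12*s^3 + 50*s^2 - 84*s + 45) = s*(s - 5)*(s^3 - 7*s^2 + 15*s - 9) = s*(s - 5)*(s - 3)*(s^2 - 4*s + 3) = s*(s - 5)*(s - 3)*(s - 1)*(s - 3)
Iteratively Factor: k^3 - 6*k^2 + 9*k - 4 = (k - 1)*(k^2 - 5*k + 4) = (k - 1)^2*(k - 4)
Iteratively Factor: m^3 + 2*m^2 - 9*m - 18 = (m + 2)*(m^2 - 9) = (m - 3)*(m + 2)*(m + 3)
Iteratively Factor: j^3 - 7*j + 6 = (j - 2)*(j^2 + 2*j - 3) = (j - 2)*(j + 3)*(j - 1)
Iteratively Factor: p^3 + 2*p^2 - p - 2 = (p + 1)*(p^2 + p - 2) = (p + 1)*(p + 2)*(p - 1)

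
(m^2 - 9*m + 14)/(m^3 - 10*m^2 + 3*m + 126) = (m - 2)/(m^2 - 3*m - 18)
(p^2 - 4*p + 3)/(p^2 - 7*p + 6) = (p - 3)/(p - 6)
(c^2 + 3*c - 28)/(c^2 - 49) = (c - 4)/(c - 7)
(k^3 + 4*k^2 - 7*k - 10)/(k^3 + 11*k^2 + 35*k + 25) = (k - 2)/(k + 5)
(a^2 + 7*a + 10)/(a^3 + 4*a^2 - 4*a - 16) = (a + 5)/(a^2 + 2*a - 8)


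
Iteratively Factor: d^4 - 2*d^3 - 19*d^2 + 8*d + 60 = (d - 5)*(d^3 + 3*d^2 - 4*d - 12) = (d - 5)*(d + 2)*(d^2 + d - 6) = (d - 5)*(d - 2)*(d + 2)*(d + 3)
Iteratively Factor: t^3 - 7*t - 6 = (t + 2)*(t^2 - 2*t - 3) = (t - 3)*(t + 2)*(t + 1)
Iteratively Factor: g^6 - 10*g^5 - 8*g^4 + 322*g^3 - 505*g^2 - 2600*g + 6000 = (g + 4)*(g^5 - 14*g^4 + 48*g^3 + 130*g^2 - 1025*g + 1500) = (g + 4)^2*(g^4 - 18*g^3 + 120*g^2 - 350*g + 375) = (g - 3)*(g + 4)^2*(g^3 - 15*g^2 + 75*g - 125) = (g - 5)*(g - 3)*(g + 4)^2*(g^2 - 10*g + 25) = (g - 5)^2*(g - 3)*(g + 4)^2*(g - 5)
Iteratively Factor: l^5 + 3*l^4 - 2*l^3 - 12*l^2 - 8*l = (l + 2)*(l^4 + l^3 - 4*l^2 - 4*l) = (l + 1)*(l + 2)*(l^3 - 4*l) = (l - 2)*(l + 1)*(l + 2)*(l^2 + 2*l) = l*(l - 2)*(l + 1)*(l + 2)*(l + 2)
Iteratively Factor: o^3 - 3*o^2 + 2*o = (o)*(o^2 - 3*o + 2) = o*(o - 2)*(o - 1)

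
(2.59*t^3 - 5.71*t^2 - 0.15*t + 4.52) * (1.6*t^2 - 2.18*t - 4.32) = 4.144*t^5 - 14.7822*t^4 + 1.019*t^3 + 32.2262*t^2 - 9.2056*t - 19.5264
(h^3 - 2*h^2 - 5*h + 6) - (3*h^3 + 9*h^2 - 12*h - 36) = -2*h^3 - 11*h^2 + 7*h + 42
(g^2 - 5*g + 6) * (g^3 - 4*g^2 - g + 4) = g^5 - 9*g^4 + 25*g^3 - 15*g^2 - 26*g + 24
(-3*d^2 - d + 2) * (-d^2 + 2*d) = 3*d^4 - 5*d^3 - 4*d^2 + 4*d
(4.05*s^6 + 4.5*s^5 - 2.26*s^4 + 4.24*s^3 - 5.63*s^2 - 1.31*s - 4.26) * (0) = 0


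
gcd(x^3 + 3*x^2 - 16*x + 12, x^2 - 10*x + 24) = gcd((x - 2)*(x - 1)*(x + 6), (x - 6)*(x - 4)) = 1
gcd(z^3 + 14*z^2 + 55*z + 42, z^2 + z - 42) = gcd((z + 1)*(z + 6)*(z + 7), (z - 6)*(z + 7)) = z + 7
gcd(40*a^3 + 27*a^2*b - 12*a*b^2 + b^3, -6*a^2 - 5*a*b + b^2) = a + b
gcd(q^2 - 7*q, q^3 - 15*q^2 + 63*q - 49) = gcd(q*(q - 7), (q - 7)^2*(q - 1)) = q - 7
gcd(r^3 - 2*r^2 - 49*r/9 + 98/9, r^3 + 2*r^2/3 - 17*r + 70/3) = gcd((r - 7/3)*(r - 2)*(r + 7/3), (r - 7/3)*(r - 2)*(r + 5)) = r^2 - 13*r/3 + 14/3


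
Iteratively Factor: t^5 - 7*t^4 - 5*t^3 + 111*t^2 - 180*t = (t - 3)*(t^4 - 4*t^3 - 17*t^2 + 60*t) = (t - 3)*(t + 4)*(t^3 - 8*t^2 + 15*t) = (t - 3)^2*(t + 4)*(t^2 - 5*t) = (t - 5)*(t - 3)^2*(t + 4)*(t)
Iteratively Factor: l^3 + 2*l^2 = (l)*(l^2 + 2*l) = l^2*(l + 2)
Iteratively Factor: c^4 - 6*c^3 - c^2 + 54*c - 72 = (c - 2)*(c^3 - 4*c^2 - 9*c + 36) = (c - 4)*(c - 2)*(c^2 - 9) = (c - 4)*(c - 2)*(c + 3)*(c - 3)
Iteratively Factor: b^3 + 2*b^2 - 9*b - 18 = (b + 3)*(b^2 - b - 6) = (b - 3)*(b + 3)*(b + 2)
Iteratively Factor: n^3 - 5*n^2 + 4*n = (n - 4)*(n^2 - n) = n*(n - 4)*(n - 1)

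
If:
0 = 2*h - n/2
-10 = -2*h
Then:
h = 5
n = 20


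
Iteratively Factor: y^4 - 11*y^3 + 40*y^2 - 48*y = (y - 4)*(y^3 - 7*y^2 + 12*y) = y*(y - 4)*(y^2 - 7*y + 12) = y*(y - 4)^2*(y - 3)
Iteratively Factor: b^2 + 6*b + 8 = (b + 4)*(b + 2)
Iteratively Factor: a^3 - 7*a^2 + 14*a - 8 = (a - 4)*(a^2 - 3*a + 2) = (a - 4)*(a - 1)*(a - 2)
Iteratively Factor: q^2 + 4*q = (q + 4)*(q)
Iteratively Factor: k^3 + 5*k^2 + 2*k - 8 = (k + 4)*(k^2 + k - 2) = (k + 2)*(k + 4)*(k - 1)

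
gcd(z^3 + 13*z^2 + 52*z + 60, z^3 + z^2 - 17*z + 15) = z + 5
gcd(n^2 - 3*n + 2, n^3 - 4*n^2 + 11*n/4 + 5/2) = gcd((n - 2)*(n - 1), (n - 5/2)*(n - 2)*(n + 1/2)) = n - 2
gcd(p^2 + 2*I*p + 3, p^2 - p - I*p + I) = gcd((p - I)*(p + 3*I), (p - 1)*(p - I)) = p - I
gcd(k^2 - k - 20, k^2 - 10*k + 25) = k - 5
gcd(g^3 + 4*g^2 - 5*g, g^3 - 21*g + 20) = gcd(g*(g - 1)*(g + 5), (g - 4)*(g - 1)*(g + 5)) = g^2 + 4*g - 5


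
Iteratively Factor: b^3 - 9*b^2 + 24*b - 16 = (b - 4)*(b^2 - 5*b + 4) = (b - 4)^2*(b - 1)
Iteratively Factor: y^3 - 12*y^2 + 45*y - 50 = (y - 5)*(y^2 - 7*y + 10) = (y - 5)^2*(y - 2)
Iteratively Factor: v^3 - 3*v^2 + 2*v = (v)*(v^2 - 3*v + 2) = v*(v - 1)*(v - 2)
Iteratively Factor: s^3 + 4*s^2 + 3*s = (s + 1)*(s^2 + 3*s) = (s + 1)*(s + 3)*(s)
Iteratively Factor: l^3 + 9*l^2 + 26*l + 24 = (l + 4)*(l^2 + 5*l + 6) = (l + 3)*(l + 4)*(l + 2)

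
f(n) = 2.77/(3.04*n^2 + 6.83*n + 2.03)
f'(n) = 2.77*(-6.08*n - 6.83)/(3.04*n^2 + 6.83*n + 2.03)^2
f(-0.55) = -3.43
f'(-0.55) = -14.83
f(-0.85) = -1.75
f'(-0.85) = -1.85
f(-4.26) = 0.10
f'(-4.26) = 0.07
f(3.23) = 0.05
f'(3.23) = -0.02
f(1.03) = 0.23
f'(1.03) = -0.24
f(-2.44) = 0.80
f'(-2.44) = 1.85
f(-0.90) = -1.67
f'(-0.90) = -1.37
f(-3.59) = 0.17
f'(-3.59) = 0.15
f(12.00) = 0.01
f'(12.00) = -0.00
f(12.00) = 0.01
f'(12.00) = -0.00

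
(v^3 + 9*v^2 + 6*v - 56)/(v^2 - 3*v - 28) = (v^2 + 5*v - 14)/(v - 7)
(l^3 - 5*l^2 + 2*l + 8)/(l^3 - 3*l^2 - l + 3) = (l^2 - 6*l + 8)/(l^2 - 4*l + 3)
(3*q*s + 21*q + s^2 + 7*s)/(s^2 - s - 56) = (3*q + s)/(s - 8)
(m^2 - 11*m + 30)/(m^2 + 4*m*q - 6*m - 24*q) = (m - 5)/(m + 4*q)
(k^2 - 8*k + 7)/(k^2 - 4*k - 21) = (k - 1)/(k + 3)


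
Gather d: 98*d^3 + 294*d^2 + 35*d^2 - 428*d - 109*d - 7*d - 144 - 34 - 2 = 98*d^3 + 329*d^2 - 544*d - 180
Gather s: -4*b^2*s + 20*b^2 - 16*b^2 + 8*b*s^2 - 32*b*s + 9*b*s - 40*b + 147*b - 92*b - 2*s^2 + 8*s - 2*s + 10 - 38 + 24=4*b^2 + 15*b + s^2*(8*b - 2) + s*(-4*b^2 - 23*b + 6) - 4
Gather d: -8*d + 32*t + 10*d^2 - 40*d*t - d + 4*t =10*d^2 + d*(-40*t - 9) + 36*t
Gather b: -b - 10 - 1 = -b - 11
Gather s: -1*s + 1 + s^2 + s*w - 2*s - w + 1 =s^2 + s*(w - 3) - w + 2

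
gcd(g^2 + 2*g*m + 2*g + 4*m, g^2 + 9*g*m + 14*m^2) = g + 2*m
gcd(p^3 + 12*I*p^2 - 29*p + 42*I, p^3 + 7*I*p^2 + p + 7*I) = p^2 + 6*I*p + 7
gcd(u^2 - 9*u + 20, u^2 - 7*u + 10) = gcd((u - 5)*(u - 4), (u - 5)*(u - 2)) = u - 5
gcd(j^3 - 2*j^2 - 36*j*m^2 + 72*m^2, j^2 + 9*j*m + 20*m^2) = 1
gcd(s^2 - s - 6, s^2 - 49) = 1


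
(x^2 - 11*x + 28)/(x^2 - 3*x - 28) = (x - 4)/(x + 4)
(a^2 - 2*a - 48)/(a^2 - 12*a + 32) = (a + 6)/(a - 4)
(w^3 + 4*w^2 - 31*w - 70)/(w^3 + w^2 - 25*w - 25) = (w^2 + 9*w + 14)/(w^2 + 6*w + 5)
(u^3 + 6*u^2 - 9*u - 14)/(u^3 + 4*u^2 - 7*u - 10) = (u + 7)/(u + 5)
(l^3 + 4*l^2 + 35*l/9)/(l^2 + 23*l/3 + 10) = l*(3*l + 7)/(3*(l + 6))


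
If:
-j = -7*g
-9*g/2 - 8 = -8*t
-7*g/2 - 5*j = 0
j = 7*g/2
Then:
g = 0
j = 0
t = 1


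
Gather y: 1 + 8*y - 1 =8*y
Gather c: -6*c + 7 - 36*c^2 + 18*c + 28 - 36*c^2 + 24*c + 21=-72*c^2 + 36*c + 56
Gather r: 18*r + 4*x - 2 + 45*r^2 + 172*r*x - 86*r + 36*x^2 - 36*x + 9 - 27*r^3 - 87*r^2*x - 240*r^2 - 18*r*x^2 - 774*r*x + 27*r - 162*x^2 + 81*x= -27*r^3 + r^2*(-87*x - 195) + r*(-18*x^2 - 602*x - 41) - 126*x^2 + 49*x + 7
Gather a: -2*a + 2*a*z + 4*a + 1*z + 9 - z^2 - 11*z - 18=a*(2*z + 2) - z^2 - 10*z - 9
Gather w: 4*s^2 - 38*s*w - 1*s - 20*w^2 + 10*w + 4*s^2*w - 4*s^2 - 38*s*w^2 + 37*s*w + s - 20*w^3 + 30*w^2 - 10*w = -20*w^3 + w^2*(10 - 38*s) + w*(4*s^2 - s)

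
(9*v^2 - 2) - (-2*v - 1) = 9*v^2 + 2*v - 1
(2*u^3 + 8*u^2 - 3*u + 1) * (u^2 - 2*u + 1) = 2*u^5 + 4*u^4 - 17*u^3 + 15*u^2 - 5*u + 1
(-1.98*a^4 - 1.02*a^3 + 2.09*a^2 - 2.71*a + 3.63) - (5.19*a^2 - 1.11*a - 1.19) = -1.98*a^4 - 1.02*a^3 - 3.1*a^2 - 1.6*a + 4.82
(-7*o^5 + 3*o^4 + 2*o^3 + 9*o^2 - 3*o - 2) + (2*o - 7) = -7*o^5 + 3*o^4 + 2*o^3 + 9*o^2 - o - 9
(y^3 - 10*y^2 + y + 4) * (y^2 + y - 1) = y^5 - 9*y^4 - 10*y^3 + 15*y^2 + 3*y - 4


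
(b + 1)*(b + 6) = b^2 + 7*b + 6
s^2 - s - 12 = (s - 4)*(s + 3)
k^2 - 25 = (k - 5)*(k + 5)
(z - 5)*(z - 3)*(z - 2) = z^3 - 10*z^2 + 31*z - 30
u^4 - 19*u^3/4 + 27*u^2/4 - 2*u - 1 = (u - 2)^2*(u - 1)*(u + 1/4)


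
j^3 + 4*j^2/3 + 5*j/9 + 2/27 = (j + 1/3)^2*(j + 2/3)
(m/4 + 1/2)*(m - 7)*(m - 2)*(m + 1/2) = m^4/4 - 13*m^3/8 - 15*m^2/8 + 13*m/2 + 7/2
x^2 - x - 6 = (x - 3)*(x + 2)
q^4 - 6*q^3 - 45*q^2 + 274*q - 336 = (q - 8)*(q - 3)*(q - 2)*(q + 7)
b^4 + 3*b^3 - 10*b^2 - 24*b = b*(b - 3)*(b + 2)*(b + 4)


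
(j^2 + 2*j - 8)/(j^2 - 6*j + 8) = (j + 4)/(j - 4)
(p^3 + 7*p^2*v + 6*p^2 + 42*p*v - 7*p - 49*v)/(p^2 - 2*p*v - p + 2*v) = (p^2 + 7*p*v + 7*p + 49*v)/(p - 2*v)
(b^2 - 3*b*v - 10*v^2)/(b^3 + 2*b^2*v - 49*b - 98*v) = (b - 5*v)/(b^2 - 49)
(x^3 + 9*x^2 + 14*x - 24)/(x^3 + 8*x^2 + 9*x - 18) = (x + 4)/(x + 3)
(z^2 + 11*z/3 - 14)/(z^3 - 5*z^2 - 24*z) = (-z^2 - 11*z/3 + 14)/(z*(-z^2 + 5*z + 24))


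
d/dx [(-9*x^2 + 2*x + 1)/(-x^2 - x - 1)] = (11*x^2 + 20*x - 1)/(x^4 + 2*x^3 + 3*x^2 + 2*x + 1)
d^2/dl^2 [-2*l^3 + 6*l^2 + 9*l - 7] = 12 - 12*l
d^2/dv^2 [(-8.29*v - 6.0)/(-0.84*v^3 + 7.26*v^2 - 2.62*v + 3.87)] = (35.096544*v^5 - 252.531216*v^4 + 251.956344*v^3 + 2300.091984*v^2 - 1965.239388*v - 86.670348)/(0.592704*v^9 - 15.367968*v^8 + 138.369168*v^7 - 486.71604*v^6 + 573.184872*v^5 - 812.544444*v^4 + 497.39878*v^3 - 405.892566*v^2 + 117.718434*v - 57.960603)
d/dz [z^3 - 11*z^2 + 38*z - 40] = 3*z^2 - 22*z + 38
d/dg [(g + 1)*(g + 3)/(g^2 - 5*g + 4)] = (-9*g^2 + 2*g + 31)/(g^4 - 10*g^3 + 33*g^2 - 40*g + 16)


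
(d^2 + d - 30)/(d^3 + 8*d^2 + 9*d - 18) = (d - 5)/(d^2 + 2*d - 3)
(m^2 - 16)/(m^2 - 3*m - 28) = (m - 4)/(m - 7)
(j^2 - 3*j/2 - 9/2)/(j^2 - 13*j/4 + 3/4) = 2*(2*j + 3)/(4*j - 1)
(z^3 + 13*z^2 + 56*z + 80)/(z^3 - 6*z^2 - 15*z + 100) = (z^2 + 9*z + 20)/(z^2 - 10*z + 25)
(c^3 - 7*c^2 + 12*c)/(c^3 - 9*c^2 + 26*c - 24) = c/(c - 2)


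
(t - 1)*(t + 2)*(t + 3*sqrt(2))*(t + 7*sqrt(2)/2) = t^4 + t^3 + 13*sqrt(2)*t^3/2 + 13*sqrt(2)*t^2/2 + 19*t^2 - 13*sqrt(2)*t + 21*t - 42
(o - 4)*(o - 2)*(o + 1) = o^3 - 5*o^2 + 2*o + 8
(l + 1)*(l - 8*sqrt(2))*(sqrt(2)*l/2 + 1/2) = sqrt(2)*l^3/2 - 15*l^2/2 + sqrt(2)*l^2/2 - 15*l/2 - 4*sqrt(2)*l - 4*sqrt(2)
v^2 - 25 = (v - 5)*(v + 5)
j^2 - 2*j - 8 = (j - 4)*(j + 2)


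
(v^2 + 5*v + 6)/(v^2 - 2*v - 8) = (v + 3)/(v - 4)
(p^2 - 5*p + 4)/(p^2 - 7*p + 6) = (p - 4)/(p - 6)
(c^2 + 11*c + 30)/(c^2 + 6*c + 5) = (c + 6)/(c + 1)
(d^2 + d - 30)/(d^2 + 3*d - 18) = (d - 5)/(d - 3)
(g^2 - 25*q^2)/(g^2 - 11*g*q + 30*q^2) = (-g - 5*q)/(-g + 6*q)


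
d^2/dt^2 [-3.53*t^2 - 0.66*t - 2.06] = -7.06000000000000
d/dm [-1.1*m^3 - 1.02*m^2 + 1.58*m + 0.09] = -3.3*m^2 - 2.04*m + 1.58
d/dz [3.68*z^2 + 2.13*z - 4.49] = 7.36*z + 2.13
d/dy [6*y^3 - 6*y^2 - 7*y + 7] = 18*y^2 - 12*y - 7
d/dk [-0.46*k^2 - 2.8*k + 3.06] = -0.92*k - 2.8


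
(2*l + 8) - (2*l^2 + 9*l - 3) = -2*l^2 - 7*l + 11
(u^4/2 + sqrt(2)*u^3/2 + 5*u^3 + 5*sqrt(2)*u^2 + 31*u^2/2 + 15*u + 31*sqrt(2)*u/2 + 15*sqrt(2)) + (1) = u^4/2 + sqrt(2)*u^3/2 + 5*u^3 + 5*sqrt(2)*u^2 + 31*u^2/2 + 15*u + 31*sqrt(2)*u/2 + 1 + 15*sqrt(2)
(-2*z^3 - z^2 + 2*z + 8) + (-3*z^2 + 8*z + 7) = -2*z^3 - 4*z^2 + 10*z + 15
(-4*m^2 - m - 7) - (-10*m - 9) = -4*m^2 + 9*m + 2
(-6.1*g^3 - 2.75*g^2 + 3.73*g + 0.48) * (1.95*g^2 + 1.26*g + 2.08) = -11.895*g^5 - 13.0485*g^4 - 8.8795*g^3 - 0.0842000000000009*g^2 + 8.3632*g + 0.9984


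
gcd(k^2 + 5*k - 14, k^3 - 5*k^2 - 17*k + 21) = 1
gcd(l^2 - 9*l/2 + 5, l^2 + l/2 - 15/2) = l - 5/2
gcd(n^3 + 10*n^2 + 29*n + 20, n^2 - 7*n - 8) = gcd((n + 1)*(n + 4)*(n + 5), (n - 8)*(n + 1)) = n + 1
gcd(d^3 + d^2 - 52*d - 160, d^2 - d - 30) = d + 5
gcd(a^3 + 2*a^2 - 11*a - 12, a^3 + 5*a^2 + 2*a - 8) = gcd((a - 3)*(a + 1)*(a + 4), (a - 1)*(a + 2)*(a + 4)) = a + 4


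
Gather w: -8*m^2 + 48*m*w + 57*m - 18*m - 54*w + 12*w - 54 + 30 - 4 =-8*m^2 + 39*m + w*(48*m - 42) - 28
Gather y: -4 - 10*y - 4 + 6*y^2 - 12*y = 6*y^2 - 22*y - 8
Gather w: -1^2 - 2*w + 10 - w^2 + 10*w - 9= -w^2 + 8*w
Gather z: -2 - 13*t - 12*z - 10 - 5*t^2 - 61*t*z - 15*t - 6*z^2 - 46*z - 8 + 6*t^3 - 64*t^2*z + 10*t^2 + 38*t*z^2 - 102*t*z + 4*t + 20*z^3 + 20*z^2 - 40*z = 6*t^3 + 5*t^2 - 24*t + 20*z^3 + z^2*(38*t + 14) + z*(-64*t^2 - 163*t - 98) - 20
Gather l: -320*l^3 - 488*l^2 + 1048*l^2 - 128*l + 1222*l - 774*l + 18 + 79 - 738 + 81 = -320*l^3 + 560*l^2 + 320*l - 560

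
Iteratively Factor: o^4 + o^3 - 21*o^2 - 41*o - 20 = (o - 5)*(o^3 + 6*o^2 + 9*o + 4) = (o - 5)*(o + 1)*(o^2 + 5*o + 4) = (o - 5)*(o + 1)^2*(o + 4)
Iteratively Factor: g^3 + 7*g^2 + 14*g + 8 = (g + 2)*(g^2 + 5*g + 4) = (g + 1)*(g + 2)*(g + 4)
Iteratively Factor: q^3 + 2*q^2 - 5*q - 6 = (q - 2)*(q^2 + 4*q + 3) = (q - 2)*(q + 3)*(q + 1)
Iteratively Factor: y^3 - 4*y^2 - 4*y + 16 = (y - 2)*(y^2 - 2*y - 8) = (y - 4)*(y - 2)*(y + 2)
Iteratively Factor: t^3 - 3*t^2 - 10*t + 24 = (t - 4)*(t^2 + t - 6) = (t - 4)*(t + 3)*(t - 2)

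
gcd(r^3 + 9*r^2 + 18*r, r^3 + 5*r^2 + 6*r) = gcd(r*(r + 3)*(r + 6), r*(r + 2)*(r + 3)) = r^2 + 3*r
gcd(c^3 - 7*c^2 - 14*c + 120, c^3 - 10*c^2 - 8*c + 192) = c^2 - 2*c - 24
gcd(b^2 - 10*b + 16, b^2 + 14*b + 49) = 1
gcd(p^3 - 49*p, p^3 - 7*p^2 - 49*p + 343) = p^2 - 49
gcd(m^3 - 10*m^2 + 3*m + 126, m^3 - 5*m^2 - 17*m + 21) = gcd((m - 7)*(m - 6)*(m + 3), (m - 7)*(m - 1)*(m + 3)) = m^2 - 4*m - 21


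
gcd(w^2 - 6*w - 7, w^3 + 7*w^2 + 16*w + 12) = 1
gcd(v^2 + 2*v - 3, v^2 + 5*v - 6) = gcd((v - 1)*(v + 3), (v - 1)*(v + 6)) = v - 1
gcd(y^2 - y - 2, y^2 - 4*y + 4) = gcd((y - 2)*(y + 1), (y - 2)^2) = y - 2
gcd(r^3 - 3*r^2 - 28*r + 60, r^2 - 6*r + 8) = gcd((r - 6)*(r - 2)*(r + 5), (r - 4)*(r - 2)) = r - 2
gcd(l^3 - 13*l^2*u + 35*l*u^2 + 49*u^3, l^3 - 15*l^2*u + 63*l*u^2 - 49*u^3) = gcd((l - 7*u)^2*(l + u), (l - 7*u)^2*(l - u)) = l^2 - 14*l*u + 49*u^2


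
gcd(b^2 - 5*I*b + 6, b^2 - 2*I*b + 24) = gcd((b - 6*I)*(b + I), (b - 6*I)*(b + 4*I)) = b - 6*I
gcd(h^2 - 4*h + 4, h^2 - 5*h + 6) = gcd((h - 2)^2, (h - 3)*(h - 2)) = h - 2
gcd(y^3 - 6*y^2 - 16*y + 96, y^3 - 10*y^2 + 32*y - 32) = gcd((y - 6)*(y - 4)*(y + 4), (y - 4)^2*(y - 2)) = y - 4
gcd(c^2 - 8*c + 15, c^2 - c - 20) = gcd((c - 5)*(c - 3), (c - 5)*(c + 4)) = c - 5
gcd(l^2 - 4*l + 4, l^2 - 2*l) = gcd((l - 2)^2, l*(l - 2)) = l - 2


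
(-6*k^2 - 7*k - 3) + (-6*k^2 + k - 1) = -12*k^2 - 6*k - 4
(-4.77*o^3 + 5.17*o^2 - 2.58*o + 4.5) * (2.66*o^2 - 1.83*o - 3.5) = -12.6882*o^5 + 22.4813*o^4 + 0.3711*o^3 - 1.4036*o^2 + 0.795000000000002*o - 15.75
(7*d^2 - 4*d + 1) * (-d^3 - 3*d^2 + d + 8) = -7*d^5 - 17*d^4 + 18*d^3 + 49*d^2 - 31*d + 8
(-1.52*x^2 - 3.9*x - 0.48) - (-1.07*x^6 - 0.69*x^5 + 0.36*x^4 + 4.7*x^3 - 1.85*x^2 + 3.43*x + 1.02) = 1.07*x^6 + 0.69*x^5 - 0.36*x^4 - 4.7*x^3 + 0.33*x^2 - 7.33*x - 1.5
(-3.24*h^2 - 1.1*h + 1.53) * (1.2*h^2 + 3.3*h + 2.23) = -3.888*h^4 - 12.012*h^3 - 9.0192*h^2 + 2.596*h + 3.4119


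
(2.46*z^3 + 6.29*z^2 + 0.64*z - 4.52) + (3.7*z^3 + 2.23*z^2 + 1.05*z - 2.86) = 6.16*z^3 + 8.52*z^2 + 1.69*z - 7.38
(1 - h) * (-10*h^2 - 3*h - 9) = 10*h^3 - 7*h^2 + 6*h - 9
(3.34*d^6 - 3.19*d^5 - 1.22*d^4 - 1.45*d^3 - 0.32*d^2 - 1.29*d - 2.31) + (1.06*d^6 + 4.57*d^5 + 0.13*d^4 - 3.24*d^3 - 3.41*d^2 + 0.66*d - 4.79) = 4.4*d^6 + 1.38*d^5 - 1.09*d^4 - 4.69*d^3 - 3.73*d^2 - 0.63*d - 7.1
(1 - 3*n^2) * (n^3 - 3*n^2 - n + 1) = -3*n^5 + 9*n^4 + 4*n^3 - 6*n^2 - n + 1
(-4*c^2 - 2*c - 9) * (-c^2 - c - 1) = 4*c^4 + 6*c^3 + 15*c^2 + 11*c + 9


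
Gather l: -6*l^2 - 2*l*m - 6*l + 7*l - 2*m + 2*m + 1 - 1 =-6*l^2 + l*(1 - 2*m)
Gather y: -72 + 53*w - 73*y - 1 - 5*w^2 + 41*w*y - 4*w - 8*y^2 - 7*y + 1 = -5*w^2 + 49*w - 8*y^2 + y*(41*w - 80) - 72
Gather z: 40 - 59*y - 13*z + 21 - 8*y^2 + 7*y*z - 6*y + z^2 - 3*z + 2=-8*y^2 - 65*y + z^2 + z*(7*y - 16) + 63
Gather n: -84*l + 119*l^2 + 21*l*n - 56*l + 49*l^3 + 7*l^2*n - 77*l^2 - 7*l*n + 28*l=49*l^3 + 42*l^2 - 112*l + n*(7*l^2 + 14*l)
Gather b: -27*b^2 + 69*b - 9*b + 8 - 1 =-27*b^2 + 60*b + 7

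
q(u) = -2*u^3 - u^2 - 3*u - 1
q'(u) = -6*u^2 - 2*u - 3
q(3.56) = -114.59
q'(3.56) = -86.16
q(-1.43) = 7.09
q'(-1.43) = -12.41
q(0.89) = -5.87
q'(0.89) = -9.53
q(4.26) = -186.55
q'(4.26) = -120.41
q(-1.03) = 3.21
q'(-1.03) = -7.31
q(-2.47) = 30.45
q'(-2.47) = -34.67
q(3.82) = -138.54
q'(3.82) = -98.19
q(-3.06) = 56.12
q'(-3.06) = -53.06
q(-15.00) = 6569.00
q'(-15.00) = -1323.00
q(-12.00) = 3347.00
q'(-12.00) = -843.00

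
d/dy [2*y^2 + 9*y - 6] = 4*y + 9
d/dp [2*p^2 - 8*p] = 4*p - 8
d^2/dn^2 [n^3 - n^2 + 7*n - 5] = 6*n - 2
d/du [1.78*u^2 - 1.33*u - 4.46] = 3.56*u - 1.33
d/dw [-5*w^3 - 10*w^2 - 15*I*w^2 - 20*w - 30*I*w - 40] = -15*w^2 - w*(20 + 30*I) - 20 - 30*I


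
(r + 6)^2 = r^2 + 12*r + 36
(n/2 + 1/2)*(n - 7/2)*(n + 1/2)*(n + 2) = n^4/2 - 35*n^2/8 - 45*n/8 - 7/4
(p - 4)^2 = p^2 - 8*p + 16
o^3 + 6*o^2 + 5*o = o*(o + 1)*(o + 5)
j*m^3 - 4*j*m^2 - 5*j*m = m*(m - 5)*(j*m + j)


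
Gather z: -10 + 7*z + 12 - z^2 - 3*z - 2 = -z^2 + 4*z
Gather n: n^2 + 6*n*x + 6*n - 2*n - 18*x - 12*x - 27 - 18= n^2 + n*(6*x + 4) - 30*x - 45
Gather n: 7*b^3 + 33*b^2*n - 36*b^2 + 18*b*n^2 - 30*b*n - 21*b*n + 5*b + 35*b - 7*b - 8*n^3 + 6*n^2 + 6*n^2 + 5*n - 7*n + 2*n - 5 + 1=7*b^3 - 36*b^2 + 33*b - 8*n^3 + n^2*(18*b + 12) + n*(33*b^2 - 51*b) - 4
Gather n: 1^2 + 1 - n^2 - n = -n^2 - n + 2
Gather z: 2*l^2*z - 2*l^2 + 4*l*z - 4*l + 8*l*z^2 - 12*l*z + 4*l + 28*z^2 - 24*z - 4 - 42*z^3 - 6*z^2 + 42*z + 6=-2*l^2 - 42*z^3 + z^2*(8*l + 22) + z*(2*l^2 - 8*l + 18) + 2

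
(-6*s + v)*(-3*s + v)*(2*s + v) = 36*s^3 - 7*s*v^2 + v^3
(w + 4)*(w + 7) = w^2 + 11*w + 28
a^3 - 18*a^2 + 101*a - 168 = (a - 8)*(a - 7)*(a - 3)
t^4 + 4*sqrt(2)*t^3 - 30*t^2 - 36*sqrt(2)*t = t*(t - 3*sqrt(2))*(t + sqrt(2))*(t + 6*sqrt(2))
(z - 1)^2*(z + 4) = z^3 + 2*z^2 - 7*z + 4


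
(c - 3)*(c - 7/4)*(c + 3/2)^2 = c^4 - 7*c^3/4 - 27*c^2/4 + 81*c/16 + 189/16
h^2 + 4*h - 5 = (h - 1)*(h + 5)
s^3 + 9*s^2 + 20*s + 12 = (s + 1)*(s + 2)*(s + 6)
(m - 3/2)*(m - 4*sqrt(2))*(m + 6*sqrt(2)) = m^3 - 3*m^2/2 + 2*sqrt(2)*m^2 - 48*m - 3*sqrt(2)*m + 72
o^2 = o^2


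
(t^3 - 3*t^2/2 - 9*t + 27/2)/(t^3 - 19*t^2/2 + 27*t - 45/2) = (t + 3)/(t - 5)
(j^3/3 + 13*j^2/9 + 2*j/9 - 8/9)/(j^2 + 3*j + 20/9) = (3*j^3 + 13*j^2 + 2*j - 8)/(9*j^2 + 27*j + 20)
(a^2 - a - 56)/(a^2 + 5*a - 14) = (a - 8)/(a - 2)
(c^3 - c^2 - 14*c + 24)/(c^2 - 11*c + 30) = (c^3 - c^2 - 14*c + 24)/(c^2 - 11*c + 30)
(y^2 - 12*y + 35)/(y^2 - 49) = (y - 5)/(y + 7)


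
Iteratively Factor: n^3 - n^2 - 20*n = (n)*(n^2 - n - 20) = n*(n + 4)*(n - 5)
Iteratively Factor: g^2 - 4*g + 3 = (g - 3)*(g - 1)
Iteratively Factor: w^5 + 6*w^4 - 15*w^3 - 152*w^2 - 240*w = (w + 4)*(w^4 + 2*w^3 - 23*w^2 - 60*w) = (w + 3)*(w + 4)*(w^3 - w^2 - 20*w) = w*(w + 3)*(w + 4)*(w^2 - w - 20) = w*(w + 3)*(w + 4)^2*(w - 5)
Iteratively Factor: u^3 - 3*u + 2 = (u + 2)*(u^2 - 2*u + 1) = (u - 1)*(u + 2)*(u - 1)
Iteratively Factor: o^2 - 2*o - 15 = (o - 5)*(o + 3)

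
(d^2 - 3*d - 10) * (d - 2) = d^3 - 5*d^2 - 4*d + 20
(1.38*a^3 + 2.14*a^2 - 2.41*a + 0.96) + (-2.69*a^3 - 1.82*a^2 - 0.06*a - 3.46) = -1.31*a^3 + 0.32*a^2 - 2.47*a - 2.5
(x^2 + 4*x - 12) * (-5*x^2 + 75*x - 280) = -5*x^4 + 55*x^3 + 80*x^2 - 2020*x + 3360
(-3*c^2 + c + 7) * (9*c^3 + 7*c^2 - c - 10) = -27*c^5 - 12*c^4 + 73*c^3 + 78*c^2 - 17*c - 70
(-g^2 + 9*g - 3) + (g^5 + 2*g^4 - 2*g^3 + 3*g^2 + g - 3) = g^5 + 2*g^4 - 2*g^3 + 2*g^2 + 10*g - 6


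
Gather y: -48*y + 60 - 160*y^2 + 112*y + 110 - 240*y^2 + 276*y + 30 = -400*y^2 + 340*y + 200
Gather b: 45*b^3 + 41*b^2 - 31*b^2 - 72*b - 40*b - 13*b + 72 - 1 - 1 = 45*b^3 + 10*b^2 - 125*b + 70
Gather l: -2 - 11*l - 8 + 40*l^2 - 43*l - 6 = 40*l^2 - 54*l - 16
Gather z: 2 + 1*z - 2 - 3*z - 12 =-2*z - 12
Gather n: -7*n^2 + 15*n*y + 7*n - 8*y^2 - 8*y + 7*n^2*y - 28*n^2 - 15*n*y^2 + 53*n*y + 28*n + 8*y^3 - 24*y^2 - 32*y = n^2*(7*y - 35) + n*(-15*y^2 + 68*y + 35) + 8*y^3 - 32*y^2 - 40*y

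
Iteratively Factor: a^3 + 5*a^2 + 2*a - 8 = (a - 1)*(a^2 + 6*a + 8) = (a - 1)*(a + 2)*(a + 4)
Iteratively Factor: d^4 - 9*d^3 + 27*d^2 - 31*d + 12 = (d - 3)*(d^3 - 6*d^2 + 9*d - 4) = (d - 3)*(d - 1)*(d^2 - 5*d + 4) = (d - 4)*(d - 3)*(d - 1)*(d - 1)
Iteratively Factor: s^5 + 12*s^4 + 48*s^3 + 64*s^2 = (s)*(s^4 + 12*s^3 + 48*s^2 + 64*s) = s*(s + 4)*(s^3 + 8*s^2 + 16*s) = s*(s + 4)^2*(s^2 + 4*s) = s*(s + 4)^3*(s)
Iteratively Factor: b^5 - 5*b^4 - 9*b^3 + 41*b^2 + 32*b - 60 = (b - 3)*(b^4 - 2*b^3 - 15*b^2 - 4*b + 20) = (b - 3)*(b - 1)*(b^3 - b^2 - 16*b - 20) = (b - 5)*(b - 3)*(b - 1)*(b^2 + 4*b + 4) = (b - 5)*(b - 3)*(b - 1)*(b + 2)*(b + 2)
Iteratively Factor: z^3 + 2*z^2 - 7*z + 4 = (z - 1)*(z^2 + 3*z - 4) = (z - 1)^2*(z + 4)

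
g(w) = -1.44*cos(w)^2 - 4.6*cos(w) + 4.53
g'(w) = 2.88*sin(w)*cos(w) + 4.6*sin(w)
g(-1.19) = 2.62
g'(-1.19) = -5.26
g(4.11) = 6.67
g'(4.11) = -2.45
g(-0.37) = -1.01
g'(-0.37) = -2.63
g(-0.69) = 0.13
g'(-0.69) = -4.34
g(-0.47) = -0.72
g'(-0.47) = -3.25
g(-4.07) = 6.77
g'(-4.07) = 2.30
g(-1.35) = 3.45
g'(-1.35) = -5.10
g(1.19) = 2.62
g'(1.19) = 5.26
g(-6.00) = -1.21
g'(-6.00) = 2.06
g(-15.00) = 7.19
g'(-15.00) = -1.57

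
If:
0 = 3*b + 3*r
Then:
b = -r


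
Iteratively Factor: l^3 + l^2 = (l)*(l^2 + l) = l*(l + 1)*(l)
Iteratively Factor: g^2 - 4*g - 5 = (g + 1)*(g - 5)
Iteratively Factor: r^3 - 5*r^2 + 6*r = (r - 3)*(r^2 - 2*r) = r*(r - 3)*(r - 2)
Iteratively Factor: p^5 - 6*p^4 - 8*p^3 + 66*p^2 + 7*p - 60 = (p - 4)*(p^4 - 2*p^3 - 16*p^2 + 2*p + 15) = (p - 4)*(p + 1)*(p^3 - 3*p^2 - 13*p + 15) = (p - 5)*(p - 4)*(p + 1)*(p^2 + 2*p - 3) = (p - 5)*(p - 4)*(p + 1)*(p + 3)*(p - 1)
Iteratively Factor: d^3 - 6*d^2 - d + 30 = (d + 2)*(d^2 - 8*d + 15) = (d - 3)*(d + 2)*(d - 5)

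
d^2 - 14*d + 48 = (d - 8)*(d - 6)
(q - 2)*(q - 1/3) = q^2 - 7*q/3 + 2/3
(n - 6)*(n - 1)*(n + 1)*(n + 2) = n^4 - 4*n^3 - 13*n^2 + 4*n + 12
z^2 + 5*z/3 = z*(z + 5/3)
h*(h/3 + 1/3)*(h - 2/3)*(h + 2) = h^4/3 + 7*h^3/9 - 4*h/9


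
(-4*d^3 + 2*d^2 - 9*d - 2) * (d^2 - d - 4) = -4*d^5 + 6*d^4 + 5*d^3 - d^2 + 38*d + 8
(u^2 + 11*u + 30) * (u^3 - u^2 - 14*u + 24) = u^5 + 10*u^4 + 5*u^3 - 160*u^2 - 156*u + 720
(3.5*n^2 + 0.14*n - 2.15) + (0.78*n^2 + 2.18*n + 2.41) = 4.28*n^2 + 2.32*n + 0.26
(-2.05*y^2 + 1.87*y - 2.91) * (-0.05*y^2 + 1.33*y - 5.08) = 0.1025*y^4 - 2.82*y^3 + 13.0466*y^2 - 13.3699*y + 14.7828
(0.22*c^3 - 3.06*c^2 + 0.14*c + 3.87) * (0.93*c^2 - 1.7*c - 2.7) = 0.2046*c^5 - 3.2198*c^4 + 4.7382*c^3 + 11.6231*c^2 - 6.957*c - 10.449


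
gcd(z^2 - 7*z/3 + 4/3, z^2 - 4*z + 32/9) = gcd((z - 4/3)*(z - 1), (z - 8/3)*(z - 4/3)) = z - 4/3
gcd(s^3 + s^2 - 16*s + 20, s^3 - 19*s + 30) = s^2 + 3*s - 10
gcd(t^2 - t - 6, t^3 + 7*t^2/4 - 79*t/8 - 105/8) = t - 3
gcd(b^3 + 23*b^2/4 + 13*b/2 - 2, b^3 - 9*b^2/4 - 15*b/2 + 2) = b^2 + 7*b/4 - 1/2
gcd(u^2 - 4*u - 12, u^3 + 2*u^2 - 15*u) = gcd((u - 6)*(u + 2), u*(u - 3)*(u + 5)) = 1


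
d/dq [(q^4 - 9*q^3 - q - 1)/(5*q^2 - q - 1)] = 2*q*(5*q^4 - 24*q^3 + 7*q^2 + 16*q + 5)/(25*q^4 - 10*q^3 - 9*q^2 + 2*q + 1)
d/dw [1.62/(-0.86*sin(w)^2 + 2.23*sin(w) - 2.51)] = (2.7864*sin(w) - 3.6126)*cos(w)/(0.86*sin(w)^2 - 2.23*sin(w) + 2.51)^2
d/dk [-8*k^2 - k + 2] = -16*k - 1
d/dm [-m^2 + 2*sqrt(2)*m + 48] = -2*m + 2*sqrt(2)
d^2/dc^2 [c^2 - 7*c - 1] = 2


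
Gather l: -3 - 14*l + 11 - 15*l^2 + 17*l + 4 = -15*l^2 + 3*l + 12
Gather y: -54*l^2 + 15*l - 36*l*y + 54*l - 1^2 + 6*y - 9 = -54*l^2 + 69*l + y*(6 - 36*l) - 10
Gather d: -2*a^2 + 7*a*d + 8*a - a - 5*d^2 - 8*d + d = -2*a^2 + 7*a - 5*d^2 + d*(7*a - 7)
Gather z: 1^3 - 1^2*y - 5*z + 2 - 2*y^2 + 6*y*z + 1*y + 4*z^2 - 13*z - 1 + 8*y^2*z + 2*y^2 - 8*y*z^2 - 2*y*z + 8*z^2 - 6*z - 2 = z^2*(12 - 8*y) + z*(8*y^2 + 4*y - 24)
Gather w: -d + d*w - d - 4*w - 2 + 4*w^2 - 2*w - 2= -2*d + 4*w^2 + w*(d - 6) - 4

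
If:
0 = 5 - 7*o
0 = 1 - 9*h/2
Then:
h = 2/9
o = 5/7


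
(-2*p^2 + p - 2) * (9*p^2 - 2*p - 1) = -18*p^4 + 13*p^3 - 18*p^2 + 3*p + 2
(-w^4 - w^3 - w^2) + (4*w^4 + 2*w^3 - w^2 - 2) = 3*w^4 + w^3 - 2*w^2 - 2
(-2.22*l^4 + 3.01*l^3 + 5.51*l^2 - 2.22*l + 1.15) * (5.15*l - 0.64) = -11.433*l^5 + 16.9223*l^4 + 26.4501*l^3 - 14.9594*l^2 + 7.3433*l - 0.736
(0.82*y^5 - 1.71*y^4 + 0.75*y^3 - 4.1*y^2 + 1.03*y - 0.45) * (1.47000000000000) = 1.2054*y^5 - 2.5137*y^4 + 1.1025*y^3 - 6.027*y^2 + 1.5141*y - 0.6615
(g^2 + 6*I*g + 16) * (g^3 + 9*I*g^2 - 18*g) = g^5 + 15*I*g^4 - 56*g^3 + 36*I*g^2 - 288*g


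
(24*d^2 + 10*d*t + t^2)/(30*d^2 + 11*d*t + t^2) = (4*d + t)/(5*d + t)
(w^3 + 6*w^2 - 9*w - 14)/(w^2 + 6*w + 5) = (w^2 + 5*w - 14)/(w + 5)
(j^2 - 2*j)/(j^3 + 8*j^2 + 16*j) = (j - 2)/(j^2 + 8*j + 16)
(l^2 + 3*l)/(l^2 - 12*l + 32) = l*(l + 3)/(l^2 - 12*l + 32)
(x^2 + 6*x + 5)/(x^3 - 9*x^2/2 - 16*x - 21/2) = 2*(x + 5)/(2*x^2 - 11*x - 21)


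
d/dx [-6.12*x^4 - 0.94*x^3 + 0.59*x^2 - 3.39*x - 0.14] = -24.48*x^3 - 2.82*x^2 + 1.18*x - 3.39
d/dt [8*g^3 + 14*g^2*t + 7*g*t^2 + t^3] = 14*g^2 + 14*g*t + 3*t^2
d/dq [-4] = 0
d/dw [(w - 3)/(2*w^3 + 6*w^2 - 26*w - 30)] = (-w - 3)/(w^4 + 12*w^3 + 46*w^2 + 60*w + 25)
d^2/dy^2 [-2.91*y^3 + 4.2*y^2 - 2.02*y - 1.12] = 8.4 - 17.46*y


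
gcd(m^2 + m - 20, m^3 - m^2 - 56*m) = 1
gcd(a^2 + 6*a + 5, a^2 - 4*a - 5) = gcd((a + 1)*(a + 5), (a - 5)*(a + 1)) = a + 1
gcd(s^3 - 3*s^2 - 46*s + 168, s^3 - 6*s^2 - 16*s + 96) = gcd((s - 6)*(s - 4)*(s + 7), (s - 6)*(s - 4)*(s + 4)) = s^2 - 10*s + 24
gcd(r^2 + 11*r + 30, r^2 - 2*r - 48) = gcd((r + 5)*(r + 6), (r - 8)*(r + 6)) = r + 6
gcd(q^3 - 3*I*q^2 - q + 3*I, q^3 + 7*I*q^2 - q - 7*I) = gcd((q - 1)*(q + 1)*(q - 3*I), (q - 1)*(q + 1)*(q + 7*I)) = q^2 - 1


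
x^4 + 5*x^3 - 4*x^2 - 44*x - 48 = (x - 3)*(x + 2)^2*(x + 4)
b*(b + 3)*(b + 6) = b^3 + 9*b^2 + 18*b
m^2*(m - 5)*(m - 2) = m^4 - 7*m^3 + 10*m^2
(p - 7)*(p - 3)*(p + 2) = p^3 - 8*p^2 + p + 42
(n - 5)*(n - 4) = n^2 - 9*n + 20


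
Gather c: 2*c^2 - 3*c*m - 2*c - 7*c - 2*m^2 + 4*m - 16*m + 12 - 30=2*c^2 + c*(-3*m - 9) - 2*m^2 - 12*m - 18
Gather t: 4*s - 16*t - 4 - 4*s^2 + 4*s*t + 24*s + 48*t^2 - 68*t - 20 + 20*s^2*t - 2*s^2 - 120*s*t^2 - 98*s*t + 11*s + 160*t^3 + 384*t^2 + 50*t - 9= -6*s^2 + 39*s + 160*t^3 + t^2*(432 - 120*s) + t*(20*s^2 - 94*s - 34) - 33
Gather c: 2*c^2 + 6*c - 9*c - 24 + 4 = 2*c^2 - 3*c - 20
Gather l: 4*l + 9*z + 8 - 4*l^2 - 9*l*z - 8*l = -4*l^2 + l*(-9*z - 4) + 9*z + 8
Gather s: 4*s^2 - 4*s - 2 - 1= 4*s^2 - 4*s - 3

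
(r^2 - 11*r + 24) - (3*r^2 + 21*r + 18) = -2*r^2 - 32*r + 6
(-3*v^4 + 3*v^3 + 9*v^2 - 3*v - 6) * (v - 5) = -3*v^5 + 18*v^4 - 6*v^3 - 48*v^2 + 9*v + 30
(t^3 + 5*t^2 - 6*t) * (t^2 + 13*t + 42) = t^5 + 18*t^4 + 101*t^3 + 132*t^2 - 252*t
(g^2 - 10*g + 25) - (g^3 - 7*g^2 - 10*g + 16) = -g^3 + 8*g^2 + 9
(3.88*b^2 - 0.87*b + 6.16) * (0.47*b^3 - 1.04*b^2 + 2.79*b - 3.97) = 1.8236*b^5 - 4.4441*b^4 + 14.6252*b^3 - 24.2373*b^2 + 20.6403*b - 24.4552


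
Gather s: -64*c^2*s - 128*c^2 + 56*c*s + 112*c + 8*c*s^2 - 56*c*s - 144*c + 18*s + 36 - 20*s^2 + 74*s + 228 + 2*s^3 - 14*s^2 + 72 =-128*c^2 - 32*c + 2*s^3 + s^2*(8*c - 34) + s*(92 - 64*c^2) + 336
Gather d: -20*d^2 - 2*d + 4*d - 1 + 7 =-20*d^2 + 2*d + 6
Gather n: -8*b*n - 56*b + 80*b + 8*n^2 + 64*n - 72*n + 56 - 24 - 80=24*b + 8*n^2 + n*(-8*b - 8) - 48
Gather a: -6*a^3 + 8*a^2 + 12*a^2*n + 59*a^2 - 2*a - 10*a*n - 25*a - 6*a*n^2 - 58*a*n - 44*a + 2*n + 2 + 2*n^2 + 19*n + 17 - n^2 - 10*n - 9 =-6*a^3 + a^2*(12*n + 67) + a*(-6*n^2 - 68*n - 71) + n^2 + 11*n + 10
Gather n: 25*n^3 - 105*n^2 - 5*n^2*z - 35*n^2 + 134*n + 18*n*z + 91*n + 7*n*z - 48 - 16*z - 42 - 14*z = 25*n^3 + n^2*(-5*z - 140) + n*(25*z + 225) - 30*z - 90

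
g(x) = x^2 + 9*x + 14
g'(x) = 2*x + 9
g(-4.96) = -6.04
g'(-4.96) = -0.92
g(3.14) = 52.12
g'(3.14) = 15.28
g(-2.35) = -1.63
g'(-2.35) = 4.30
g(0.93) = 23.23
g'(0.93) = 10.86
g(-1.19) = 4.71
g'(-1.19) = 6.62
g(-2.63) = -2.75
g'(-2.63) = 3.74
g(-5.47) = -5.31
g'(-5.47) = -1.94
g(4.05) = 66.85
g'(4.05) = 17.10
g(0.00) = 14.00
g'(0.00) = 9.00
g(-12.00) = 50.00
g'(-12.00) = -15.00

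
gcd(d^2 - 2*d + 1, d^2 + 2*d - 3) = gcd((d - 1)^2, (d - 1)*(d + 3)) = d - 1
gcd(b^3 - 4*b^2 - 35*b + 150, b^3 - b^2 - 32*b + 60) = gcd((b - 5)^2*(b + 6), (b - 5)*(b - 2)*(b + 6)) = b^2 + b - 30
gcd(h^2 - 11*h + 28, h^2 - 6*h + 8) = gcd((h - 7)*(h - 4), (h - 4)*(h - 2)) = h - 4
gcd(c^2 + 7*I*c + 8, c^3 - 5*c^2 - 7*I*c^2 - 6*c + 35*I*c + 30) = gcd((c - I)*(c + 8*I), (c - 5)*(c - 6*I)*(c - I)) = c - I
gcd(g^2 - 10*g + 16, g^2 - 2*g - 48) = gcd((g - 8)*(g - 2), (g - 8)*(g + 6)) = g - 8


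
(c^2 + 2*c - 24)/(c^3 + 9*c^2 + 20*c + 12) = (c - 4)/(c^2 + 3*c + 2)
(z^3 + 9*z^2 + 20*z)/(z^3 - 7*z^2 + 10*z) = (z^2 + 9*z + 20)/(z^2 - 7*z + 10)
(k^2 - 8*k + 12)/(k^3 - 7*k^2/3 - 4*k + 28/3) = 3*(k - 6)/(3*k^2 - k - 14)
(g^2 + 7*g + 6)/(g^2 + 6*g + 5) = (g + 6)/(g + 5)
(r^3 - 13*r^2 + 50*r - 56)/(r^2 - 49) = (r^2 - 6*r + 8)/(r + 7)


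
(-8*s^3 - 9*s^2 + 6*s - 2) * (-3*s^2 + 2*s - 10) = 24*s^5 + 11*s^4 + 44*s^3 + 108*s^2 - 64*s + 20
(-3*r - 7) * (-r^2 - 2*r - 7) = 3*r^3 + 13*r^2 + 35*r + 49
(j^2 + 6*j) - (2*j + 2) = j^2 + 4*j - 2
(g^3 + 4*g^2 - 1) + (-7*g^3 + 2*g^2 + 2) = -6*g^3 + 6*g^2 + 1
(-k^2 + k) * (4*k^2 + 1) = -4*k^4 + 4*k^3 - k^2 + k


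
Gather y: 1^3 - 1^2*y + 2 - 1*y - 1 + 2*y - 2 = 0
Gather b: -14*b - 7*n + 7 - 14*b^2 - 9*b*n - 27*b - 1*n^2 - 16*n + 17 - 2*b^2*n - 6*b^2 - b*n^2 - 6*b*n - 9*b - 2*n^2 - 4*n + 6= b^2*(-2*n - 20) + b*(-n^2 - 15*n - 50) - 3*n^2 - 27*n + 30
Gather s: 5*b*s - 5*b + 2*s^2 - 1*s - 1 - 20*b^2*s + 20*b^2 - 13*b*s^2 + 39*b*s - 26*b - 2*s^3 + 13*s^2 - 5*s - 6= 20*b^2 - 31*b - 2*s^3 + s^2*(15 - 13*b) + s*(-20*b^2 + 44*b - 6) - 7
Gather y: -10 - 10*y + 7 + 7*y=-3*y - 3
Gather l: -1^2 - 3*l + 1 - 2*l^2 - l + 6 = -2*l^2 - 4*l + 6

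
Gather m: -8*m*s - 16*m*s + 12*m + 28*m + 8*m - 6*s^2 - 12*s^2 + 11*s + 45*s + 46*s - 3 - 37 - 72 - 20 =m*(48 - 24*s) - 18*s^2 + 102*s - 132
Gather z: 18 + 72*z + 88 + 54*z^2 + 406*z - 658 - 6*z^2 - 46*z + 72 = 48*z^2 + 432*z - 480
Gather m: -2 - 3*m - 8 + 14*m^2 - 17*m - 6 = 14*m^2 - 20*m - 16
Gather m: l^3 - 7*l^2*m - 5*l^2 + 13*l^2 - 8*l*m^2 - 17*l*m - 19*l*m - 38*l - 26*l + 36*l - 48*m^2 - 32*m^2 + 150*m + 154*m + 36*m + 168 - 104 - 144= l^3 + 8*l^2 - 28*l + m^2*(-8*l - 80) + m*(-7*l^2 - 36*l + 340) - 80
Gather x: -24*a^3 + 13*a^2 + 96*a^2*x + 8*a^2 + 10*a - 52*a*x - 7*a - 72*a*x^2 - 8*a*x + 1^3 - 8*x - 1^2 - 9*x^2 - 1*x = -24*a^3 + 21*a^2 + 3*a + x^2*(-72*a - 9) + x*(96*a^2 - 60*a - 9)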